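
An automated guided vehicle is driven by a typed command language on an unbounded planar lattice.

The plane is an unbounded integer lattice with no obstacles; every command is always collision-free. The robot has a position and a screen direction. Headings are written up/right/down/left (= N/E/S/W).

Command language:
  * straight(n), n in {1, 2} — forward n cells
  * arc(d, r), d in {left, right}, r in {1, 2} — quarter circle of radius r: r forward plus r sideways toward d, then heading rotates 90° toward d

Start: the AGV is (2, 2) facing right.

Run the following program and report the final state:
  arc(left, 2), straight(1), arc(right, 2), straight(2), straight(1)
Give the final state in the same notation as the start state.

(9, 7) facing right

initial: (2, 2) facing right
t=1 arc(left, 2) ⇒ (4, 4) facing up
t=2 straight(1) ⇒ (4, 5) facing up
t=3 arc(right, 2) ⇒ (6, 7) facing right
t=4 straight(2) ⇒ (8, 7) facing right
t=5 straight(1) ⇒ (9, 7) facing right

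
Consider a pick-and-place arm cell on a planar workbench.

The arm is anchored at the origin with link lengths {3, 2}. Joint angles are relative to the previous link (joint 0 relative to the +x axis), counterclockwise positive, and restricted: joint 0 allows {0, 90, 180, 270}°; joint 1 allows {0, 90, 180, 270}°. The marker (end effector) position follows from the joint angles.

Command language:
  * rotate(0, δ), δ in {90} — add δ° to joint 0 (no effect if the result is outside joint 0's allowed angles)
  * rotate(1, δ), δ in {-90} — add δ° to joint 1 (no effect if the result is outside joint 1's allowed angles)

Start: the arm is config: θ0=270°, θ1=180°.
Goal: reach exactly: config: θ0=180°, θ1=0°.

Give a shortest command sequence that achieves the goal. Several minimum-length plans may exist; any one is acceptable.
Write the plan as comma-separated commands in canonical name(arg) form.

rotate(1, -90), rotate(1, -90), rotate(0, 90), rotate(0, 90), rotate(0, 90)

initial: config: θ0=270°, θ1=180°
t=1 rotate(1, -90) ⇒ config: θ0=270°, θ1=90°
t=2 rotate(1, -90) ⇒ config: θ0=270°, θ1=0°
t=3 rotate(0, 90) ⇒ config: θ0=0°, θ1=0°
t=4 rotate(0, 90) ⇒ config: θ0=90°, θ1=0°
t=5 rotate(0, 90) ⇒ config: θ0=180°, θ1=0°
shorter routes all fall short; 5 is best.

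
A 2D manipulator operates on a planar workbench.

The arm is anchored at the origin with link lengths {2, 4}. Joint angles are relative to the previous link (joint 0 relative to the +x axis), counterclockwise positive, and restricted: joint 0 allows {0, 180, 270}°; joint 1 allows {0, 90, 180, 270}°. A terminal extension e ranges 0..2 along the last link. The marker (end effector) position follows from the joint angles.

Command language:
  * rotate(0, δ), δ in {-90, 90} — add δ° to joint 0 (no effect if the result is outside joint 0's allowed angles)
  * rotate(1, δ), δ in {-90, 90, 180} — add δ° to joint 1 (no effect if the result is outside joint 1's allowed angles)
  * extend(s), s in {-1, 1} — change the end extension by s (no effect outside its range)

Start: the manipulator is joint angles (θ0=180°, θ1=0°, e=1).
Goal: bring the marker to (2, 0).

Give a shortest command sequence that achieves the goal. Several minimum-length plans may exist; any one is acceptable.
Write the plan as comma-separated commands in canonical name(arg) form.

t0: joint angles (θ0=180°, θ1=0°, e=1)
1. extend(-1) → joint angles (θ0=180°, θ1=0°, e=0)
2. rotate(1, 180) → joint angles (θ0=180°, θ1=180°, e=0)
shorter routes all fall short; 2 is best.

extend(-1), rotate(1, 180)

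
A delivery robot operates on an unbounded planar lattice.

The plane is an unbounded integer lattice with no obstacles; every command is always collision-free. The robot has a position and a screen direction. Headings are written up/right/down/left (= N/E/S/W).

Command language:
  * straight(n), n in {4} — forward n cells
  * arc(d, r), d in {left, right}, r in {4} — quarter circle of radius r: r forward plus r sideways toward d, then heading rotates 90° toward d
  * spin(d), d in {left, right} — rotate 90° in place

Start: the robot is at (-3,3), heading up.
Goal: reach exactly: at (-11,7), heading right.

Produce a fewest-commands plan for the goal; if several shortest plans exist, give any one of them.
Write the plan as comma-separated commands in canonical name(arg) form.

start: at (-3,3), heading up
t=1 arc(left, 4) ⇒ at (-7,7), heading left
t=2 straight(4) ⇒ at (-11,7), heading left
t=3 spin(left) ⇒ at (-11,7), heading down
t=4 spin(left) ⇒ at (-11,7), heading right
minimal: 4 command(s), checked below 4.

arc(left, 4), straight(4), spin(left), spin(left)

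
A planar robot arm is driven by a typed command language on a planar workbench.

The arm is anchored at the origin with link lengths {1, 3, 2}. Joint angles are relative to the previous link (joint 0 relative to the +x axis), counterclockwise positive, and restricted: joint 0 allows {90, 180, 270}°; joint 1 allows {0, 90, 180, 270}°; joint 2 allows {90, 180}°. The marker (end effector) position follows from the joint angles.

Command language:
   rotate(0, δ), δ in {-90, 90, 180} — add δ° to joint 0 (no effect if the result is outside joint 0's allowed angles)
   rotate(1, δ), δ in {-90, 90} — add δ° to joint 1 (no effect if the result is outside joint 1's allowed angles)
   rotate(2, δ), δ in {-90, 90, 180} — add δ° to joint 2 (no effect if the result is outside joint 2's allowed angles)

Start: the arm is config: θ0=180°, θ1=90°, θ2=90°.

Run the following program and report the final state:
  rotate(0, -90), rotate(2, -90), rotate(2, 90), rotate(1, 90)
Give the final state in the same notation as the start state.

config: θ0=90°, θ1=180°, θ2=180°

start: config: θ0=180°, θ1=90°, θ2=90°
[1] after rotate(0, -90): config: θ0=90°, θ1=90°, θ2=90°
[2] after rotate(2, -90): config: θ0=90°, θ1=90°, θ2=90°
[3] after rotate(2, 90): config: θ0=90°, θ1=90°, θ2=180°
[4] after rotate(1, 90): config: θ0=90°, θ1=180°, θ2=180°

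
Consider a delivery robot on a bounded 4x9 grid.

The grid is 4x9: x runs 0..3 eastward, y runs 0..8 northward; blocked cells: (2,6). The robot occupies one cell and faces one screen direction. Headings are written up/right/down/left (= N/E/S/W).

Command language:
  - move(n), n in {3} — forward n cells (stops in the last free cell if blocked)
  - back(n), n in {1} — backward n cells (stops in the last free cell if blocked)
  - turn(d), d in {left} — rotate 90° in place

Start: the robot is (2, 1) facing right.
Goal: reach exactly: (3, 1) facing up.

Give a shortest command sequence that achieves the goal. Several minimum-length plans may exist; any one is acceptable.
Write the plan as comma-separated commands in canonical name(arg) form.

move(3), turn(left)

from: (2, 1) facing right
t=1 move(3) ⇒ (3, 1) facing right
t=2 turn(left) ⇒ (3, 1) facing up
no 1-step plan works, so 2 is optimal.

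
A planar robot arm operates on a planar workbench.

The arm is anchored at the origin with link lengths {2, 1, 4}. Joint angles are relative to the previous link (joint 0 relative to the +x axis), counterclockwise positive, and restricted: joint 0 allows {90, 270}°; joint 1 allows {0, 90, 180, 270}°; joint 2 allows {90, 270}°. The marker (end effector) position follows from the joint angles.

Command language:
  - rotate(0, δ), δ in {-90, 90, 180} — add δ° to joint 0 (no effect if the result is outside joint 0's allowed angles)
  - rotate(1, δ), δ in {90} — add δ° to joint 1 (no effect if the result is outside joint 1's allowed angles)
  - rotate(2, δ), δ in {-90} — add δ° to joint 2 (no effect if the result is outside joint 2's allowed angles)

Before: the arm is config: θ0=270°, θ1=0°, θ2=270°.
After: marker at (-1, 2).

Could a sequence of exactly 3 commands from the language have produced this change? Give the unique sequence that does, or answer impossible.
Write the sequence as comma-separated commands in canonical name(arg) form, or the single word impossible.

initial: config: θ0=270°, θ1=0°, θ2=270°
1. rotate(1, 90) → config: θ0=270°, θ1=90°, θ2=270°
2. rotate(1, 90) → config: θ0=270°, θ1=180°, θ2=270°
3. rotate(1, 90) → config: θ0=270°, θ1=270°, θ2=270°
all 125 alternatives checked — unique.

rotate(1, 90), rotate(1, 90), rotate(1, 90)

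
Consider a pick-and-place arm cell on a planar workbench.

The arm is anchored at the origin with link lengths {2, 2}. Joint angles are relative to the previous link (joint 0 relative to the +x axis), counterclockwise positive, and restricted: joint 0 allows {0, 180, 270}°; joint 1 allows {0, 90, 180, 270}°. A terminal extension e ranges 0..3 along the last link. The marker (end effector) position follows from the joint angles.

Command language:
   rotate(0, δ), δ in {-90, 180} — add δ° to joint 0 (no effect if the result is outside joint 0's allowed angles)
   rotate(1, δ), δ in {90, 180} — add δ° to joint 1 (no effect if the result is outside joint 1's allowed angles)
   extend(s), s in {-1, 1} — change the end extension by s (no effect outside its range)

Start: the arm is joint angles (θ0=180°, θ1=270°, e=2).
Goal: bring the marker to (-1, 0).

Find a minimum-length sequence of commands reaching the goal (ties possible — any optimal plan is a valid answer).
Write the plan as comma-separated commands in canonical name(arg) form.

rotate(1, 180), extend(-1), rotate(0, 180), rotate(1, 90)

initial: joint angles (θ0=180°, θ1=270°, e=2)
step 1 (rotate(1, 180)): joint angles (θ0=180°, θ1=90°, e=2)
step 2 (extend(-1)): joint angles (θ0=180°, θ1=90°, e=1)
step 3 (rotate(0, 180)): joint angles (θ0=0°, θ1=90°, e=1)
step 4 (rotate(1, 90)): joint angles (θ0=0°, θ1=180°, e=1)
shorter routes all fall short; 4 is best.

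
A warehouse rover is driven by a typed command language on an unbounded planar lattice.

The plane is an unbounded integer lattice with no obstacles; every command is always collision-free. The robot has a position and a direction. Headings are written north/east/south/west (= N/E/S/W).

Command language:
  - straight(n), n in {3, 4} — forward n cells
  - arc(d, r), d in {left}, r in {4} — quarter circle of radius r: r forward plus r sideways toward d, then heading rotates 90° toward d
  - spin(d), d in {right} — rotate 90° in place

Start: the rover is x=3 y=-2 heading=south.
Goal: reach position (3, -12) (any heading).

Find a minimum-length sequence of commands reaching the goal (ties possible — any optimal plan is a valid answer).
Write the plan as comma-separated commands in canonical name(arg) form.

straight(3), straight(3), straight(4)

initial: x=3 y=-2 heading=south
step 1 (straight(3)): x=3 y=-5 heading=south
step 2 (straight(3)): x=3 y=-8 heading=south
step 3 (straight(4)): x=3 y=-12 heading=south
minimal: 3 command(s), checked below 3.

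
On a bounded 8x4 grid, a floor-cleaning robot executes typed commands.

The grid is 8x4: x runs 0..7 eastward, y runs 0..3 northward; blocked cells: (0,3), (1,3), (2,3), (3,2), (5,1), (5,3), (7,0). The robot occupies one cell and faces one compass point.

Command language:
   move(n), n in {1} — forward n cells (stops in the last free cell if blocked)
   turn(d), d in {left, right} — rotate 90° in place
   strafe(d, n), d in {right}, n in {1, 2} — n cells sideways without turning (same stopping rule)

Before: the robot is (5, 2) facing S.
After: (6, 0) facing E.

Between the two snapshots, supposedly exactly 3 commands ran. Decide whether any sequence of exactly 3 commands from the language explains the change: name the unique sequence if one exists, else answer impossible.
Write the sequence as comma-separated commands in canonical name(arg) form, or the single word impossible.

turn(left), move(1), strafe(right, 2)

key: order matters: swapping turn(left) and strafe(right, 2) lands elsewhere
t0: (5, 2) facing S
step 1 (turn(left)): (5, 2) facing E
step 2 (move(1)): (6, 2) facing E
step 3 (strafe(right, 2)): (6, 0) facing E
no other 3-command option fits: unique.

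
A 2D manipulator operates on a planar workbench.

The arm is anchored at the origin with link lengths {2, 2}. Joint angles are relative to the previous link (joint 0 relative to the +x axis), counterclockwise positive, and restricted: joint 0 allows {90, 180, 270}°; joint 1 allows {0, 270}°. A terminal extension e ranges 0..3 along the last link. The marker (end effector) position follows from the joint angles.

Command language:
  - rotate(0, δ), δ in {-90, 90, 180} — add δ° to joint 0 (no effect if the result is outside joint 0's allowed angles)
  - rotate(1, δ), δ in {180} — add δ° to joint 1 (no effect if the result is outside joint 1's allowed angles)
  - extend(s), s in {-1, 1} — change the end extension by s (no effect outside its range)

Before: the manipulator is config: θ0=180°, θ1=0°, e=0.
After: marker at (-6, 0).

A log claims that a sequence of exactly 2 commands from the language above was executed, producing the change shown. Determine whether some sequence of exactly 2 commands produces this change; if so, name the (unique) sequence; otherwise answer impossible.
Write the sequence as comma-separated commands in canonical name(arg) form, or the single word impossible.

begin: config: θ0=180°, θ1=0°, e=0
1. extend(1) → config: θ0=180°, θ1=0°, e=1
2. extend(1) → config: θ0=180°, θ1=0°, e=2
no other 2-command option fits: unique.

extend(1), extend(1)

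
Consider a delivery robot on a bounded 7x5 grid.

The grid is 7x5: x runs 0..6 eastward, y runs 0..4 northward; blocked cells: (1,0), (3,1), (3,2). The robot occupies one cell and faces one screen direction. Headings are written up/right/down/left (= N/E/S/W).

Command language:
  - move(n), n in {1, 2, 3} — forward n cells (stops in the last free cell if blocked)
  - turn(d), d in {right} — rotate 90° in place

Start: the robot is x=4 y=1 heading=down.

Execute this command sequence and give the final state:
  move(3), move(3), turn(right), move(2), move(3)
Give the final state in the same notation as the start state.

t0: x=4 y=1 heading=down
t=1 move(3) ⇒ x=4 y=0 heading=down
t=2 move(3) ⇒ x=4 y=0 heading=down
t=3 turn(right) ⇒ x=4 y=0 heading=left
t=4 move(2) ⇒ x=2 y=0 heading=left
t=5 move(3) ⇒ x=2 y=0 heading=left

x=2 y=0 heading=left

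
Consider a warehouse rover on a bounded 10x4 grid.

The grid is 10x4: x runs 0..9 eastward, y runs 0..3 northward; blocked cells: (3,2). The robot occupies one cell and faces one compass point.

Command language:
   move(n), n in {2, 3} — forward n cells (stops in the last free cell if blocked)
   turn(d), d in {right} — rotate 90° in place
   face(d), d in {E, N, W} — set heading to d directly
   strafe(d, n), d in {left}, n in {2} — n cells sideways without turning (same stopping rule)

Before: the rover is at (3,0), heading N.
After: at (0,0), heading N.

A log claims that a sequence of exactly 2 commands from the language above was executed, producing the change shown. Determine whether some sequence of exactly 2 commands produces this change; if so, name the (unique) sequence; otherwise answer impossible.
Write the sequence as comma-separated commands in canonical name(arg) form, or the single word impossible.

key: the second strafe(left, 2) runs into the grid edge before its full distance
t0: at (3,0), heading N
[1] after strafe(left, 2): at (1,0), heading N
[2] after strafe(left, 2): at (0,0), heading N
all 49 alternatives checked — unique.

strafe(left, 2), strafe(left, 2)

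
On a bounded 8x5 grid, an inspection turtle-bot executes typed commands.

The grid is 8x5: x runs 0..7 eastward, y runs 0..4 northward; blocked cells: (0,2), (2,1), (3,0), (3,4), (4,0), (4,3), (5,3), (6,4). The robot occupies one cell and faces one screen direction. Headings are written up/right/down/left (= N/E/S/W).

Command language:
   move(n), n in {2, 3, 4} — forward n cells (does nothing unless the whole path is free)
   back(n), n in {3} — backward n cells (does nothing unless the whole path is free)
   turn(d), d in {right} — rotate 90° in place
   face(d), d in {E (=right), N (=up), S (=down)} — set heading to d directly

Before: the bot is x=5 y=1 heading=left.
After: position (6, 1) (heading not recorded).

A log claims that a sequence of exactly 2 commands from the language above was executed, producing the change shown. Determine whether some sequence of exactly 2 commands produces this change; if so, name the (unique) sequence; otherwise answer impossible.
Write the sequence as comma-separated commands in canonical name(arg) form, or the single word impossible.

move(2), back(3)

key: running back(3) before move(2) would end elsewhere — order is forced
begin: x=5 y=1 heading=left
1. move(2) → x=3 y=1 heading=left
2. back(3) → x=6 y=1 heading=left
uniquely the one of 64 2-step routes that fits.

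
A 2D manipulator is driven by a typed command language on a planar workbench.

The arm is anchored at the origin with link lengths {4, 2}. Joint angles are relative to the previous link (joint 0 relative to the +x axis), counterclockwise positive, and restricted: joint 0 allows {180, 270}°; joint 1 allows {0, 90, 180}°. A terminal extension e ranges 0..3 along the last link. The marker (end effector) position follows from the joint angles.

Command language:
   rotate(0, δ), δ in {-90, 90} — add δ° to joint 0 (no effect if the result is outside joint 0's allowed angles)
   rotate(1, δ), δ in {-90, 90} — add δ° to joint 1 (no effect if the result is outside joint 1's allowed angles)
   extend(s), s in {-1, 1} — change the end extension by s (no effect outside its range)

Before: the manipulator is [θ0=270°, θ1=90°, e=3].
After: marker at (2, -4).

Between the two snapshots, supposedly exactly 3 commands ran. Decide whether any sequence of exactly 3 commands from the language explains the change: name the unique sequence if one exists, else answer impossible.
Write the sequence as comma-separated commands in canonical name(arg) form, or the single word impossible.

t0: [θ0=270°, θ1=90°, e=3]
t=1 extend(-1) ⇒ [θ0=270°, θ1=90°, e=2]
t=2 extend(-1) ⇒ [θ0=270°, θ1=90°, e=1]
t=3 extend(-1) ⇒ [θ0=270°, θ1=90°, e=0]
all 216 alternatives checked — unique.

extend(-1), extend(-1), extend(-1)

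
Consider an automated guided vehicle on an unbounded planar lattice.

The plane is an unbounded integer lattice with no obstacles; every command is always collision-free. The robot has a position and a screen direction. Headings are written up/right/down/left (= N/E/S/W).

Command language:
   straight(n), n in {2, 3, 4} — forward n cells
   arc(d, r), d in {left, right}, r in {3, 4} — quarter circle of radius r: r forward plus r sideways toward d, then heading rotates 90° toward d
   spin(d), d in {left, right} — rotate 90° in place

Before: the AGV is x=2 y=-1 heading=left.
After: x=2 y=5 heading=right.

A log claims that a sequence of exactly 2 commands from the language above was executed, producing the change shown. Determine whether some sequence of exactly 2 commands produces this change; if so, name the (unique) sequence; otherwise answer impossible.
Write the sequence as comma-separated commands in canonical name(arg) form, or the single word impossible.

key: position moved to (2,5) AND the heading swung to E — translation plus rotation needed
t0: x=2 y=-1 heading=left
step 1 (arc(right, 3)): x=-1 y=2 heading=up
step 2 (arc(right, 3)): x=2 y=5 heading=right
all 81 alternatives checked — unique.

arc(right, 3), arc(right, 3)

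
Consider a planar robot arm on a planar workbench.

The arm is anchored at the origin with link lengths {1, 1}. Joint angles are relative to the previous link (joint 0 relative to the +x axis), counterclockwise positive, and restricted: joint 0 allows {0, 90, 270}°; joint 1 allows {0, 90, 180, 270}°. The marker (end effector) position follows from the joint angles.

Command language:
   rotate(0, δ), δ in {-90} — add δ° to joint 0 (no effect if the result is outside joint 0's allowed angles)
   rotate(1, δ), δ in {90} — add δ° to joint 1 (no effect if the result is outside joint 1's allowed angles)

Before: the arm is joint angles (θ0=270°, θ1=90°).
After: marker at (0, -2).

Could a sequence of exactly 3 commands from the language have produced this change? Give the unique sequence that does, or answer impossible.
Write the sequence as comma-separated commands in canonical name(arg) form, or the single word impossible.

rotate(1, 90), rotate(1, 90), rotate(1, 90)

t0: joint angles (θ0=270°, θ1=90°)
[1] after rotate(1, 90): joint angles (θ0=270°, θ1=180°)
[2] after rotate(1, 90): joint angles (θ0=270°, θ1=270°)
[3] after rotate(1, 90): joint angles (θ0=270°, θ1=0°)
no rival 3-sequence matches.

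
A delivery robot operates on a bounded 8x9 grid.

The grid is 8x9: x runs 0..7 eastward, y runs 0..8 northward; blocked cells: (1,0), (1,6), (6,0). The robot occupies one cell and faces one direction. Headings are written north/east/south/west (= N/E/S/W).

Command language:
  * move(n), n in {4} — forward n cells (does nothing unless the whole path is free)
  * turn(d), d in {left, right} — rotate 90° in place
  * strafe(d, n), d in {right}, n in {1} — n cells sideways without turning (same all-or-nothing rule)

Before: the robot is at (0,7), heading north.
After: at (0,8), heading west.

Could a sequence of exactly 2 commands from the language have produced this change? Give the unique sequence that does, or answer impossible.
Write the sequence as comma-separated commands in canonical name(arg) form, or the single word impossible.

key: order matters: swapping turn(left) and strafe(right, 1) lands elsewhere
from: at (0,7), heading north
[1] after turn(left): at (0,7), heading west
[2] after strafe(right, 1): at (0,8), heading west
no other 2-command option fits: unique.

turn(left), strafe(right, 1)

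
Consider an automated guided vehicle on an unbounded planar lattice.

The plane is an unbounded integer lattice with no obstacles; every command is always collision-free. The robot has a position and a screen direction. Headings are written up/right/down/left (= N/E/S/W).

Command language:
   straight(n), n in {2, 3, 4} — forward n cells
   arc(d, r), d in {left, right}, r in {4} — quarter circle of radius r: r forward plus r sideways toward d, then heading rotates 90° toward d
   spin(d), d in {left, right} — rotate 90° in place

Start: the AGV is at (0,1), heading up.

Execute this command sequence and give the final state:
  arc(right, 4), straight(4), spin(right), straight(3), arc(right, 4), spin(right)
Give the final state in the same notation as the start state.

initial: at (0,1), heading up
step 1 (arc(right, 4)): at (4,5), heading right
step 2 (straight(4)): at (8,5), heading right
step 3 (spin(right)): at (8,5), heading down
step 4 (straight(3)): at (8,2), heading down
step 5 (arc(right, 4)): at (4,-2), heading left
step 6 (spin(right)): at (4,-2), heading up

at (4,-2), heading up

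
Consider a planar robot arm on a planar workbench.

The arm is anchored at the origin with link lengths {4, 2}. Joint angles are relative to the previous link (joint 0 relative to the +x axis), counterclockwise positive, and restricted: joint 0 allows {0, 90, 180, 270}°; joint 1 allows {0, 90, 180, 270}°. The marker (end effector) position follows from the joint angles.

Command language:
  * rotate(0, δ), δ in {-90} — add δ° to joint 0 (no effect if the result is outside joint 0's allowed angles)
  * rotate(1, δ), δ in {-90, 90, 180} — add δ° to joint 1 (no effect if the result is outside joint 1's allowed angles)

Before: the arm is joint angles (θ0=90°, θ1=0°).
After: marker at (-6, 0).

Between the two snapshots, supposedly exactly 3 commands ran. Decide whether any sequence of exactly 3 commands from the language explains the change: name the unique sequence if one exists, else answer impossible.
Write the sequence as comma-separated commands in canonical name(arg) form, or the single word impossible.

rotate(0, -90), rotate(0, -90), rotate(0, -90)

start: joint angles (θ0=90°, θ1=0°)
step 1 (rotate(0, -90)): joint angles (θ0=0°, θ1=0°)
step 2 (rotate(0, -90)): joint angles (θ0=270°, θ1=0°)
step 3 (rotate(0, -90)): joint angles (θ0=180°, θ1=0°)
all 64 alternatives checked — unique.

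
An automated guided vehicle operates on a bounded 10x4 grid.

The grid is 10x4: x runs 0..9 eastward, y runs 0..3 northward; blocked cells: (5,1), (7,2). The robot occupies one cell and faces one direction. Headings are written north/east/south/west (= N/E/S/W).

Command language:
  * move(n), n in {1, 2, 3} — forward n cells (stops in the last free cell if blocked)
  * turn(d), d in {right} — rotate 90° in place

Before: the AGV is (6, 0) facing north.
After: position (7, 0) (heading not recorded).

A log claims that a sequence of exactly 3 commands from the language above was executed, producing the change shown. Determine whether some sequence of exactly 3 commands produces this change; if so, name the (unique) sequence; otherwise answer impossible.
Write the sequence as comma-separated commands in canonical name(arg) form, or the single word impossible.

turn(right), move(1), turn(right)

begin: (6, 0) facing north
t=1 turn(right) ⇒ (6, 0) facing east
t=2 move(1) ⇒ (7, 0) facing east
t=3 turn(right) ⇒ (7, 0) facing south
all 64 alternatives checked — unique.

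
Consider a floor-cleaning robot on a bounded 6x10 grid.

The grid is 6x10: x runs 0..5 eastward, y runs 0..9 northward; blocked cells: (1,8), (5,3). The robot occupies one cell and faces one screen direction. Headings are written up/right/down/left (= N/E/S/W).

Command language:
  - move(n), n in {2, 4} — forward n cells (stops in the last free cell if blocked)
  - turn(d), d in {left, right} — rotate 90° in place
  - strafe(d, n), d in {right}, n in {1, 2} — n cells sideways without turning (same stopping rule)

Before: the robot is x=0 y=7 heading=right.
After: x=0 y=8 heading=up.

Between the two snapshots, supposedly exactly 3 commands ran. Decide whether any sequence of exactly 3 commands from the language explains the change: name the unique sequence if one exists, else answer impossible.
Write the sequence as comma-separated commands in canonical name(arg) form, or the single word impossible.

key: cell and facing (now N) both changed — the 3 commands mix motion and turning
begin: x=0 y=7 heading=right
1. strafe(right, 1) → x=0 y=6 heading=right
2. turn(left) → x=0 y=6 heading=up
3. move(2) → x=0 y=8 heading=up
all 216 alternatives checked — unique.

strafe(right, 1), turn(left), move(2)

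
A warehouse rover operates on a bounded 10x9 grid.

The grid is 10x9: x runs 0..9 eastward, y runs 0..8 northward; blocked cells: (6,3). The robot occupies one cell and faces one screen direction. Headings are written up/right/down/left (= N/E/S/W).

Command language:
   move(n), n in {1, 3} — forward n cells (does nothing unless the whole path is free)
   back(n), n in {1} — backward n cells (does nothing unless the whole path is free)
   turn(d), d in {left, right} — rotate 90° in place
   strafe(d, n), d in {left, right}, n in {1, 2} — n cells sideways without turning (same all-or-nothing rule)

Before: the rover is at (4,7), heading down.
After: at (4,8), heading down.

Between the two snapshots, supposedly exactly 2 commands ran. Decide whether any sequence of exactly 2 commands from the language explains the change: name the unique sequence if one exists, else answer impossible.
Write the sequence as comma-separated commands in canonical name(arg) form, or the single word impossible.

back(1), back(1)

key: the second back(1) would leave the grid, so it does nothing
start: at (4,7), heading down
t=1 back(1) ⇒ at (4,8), heading down
t=2 back(1) ⇒ at (4,8), heading down
no other 2-command option fits: unique.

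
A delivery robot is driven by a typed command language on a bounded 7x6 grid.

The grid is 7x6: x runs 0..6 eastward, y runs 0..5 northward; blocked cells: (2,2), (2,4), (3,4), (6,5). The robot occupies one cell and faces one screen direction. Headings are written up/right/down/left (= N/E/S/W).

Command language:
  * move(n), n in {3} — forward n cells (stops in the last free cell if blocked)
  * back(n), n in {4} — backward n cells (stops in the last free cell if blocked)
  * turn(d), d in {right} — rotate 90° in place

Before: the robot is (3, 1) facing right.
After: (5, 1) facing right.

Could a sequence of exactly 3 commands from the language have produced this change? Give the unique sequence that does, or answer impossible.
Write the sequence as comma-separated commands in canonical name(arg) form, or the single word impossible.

key: heading stays E — no command in the sequence turns
t0: (3, 1) facing right
t=1 move(3) ⇒ (6, 1) facing right
t=2 back(4) ⇒ (2, 1) facing right
t=3 move(3) ⇒ (5, 1) facing right
no rival 3-sequence matches.

move(3), back(4), move(3)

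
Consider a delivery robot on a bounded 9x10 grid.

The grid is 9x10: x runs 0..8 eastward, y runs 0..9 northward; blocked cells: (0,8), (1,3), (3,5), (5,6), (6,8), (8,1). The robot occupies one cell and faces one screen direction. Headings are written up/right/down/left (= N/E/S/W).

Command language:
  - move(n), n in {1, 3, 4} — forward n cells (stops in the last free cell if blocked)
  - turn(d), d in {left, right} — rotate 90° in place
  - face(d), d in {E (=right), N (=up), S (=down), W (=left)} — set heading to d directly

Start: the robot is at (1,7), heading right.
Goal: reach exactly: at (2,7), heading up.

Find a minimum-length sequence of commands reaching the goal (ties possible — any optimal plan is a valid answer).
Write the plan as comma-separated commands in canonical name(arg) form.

move(1), face(N)

initial: at (1,7), heading right
1. move(1) → at (2,7), heading right
2. face(N) → at (2,7), heading up
minimal: 2 command(s), checked below 2.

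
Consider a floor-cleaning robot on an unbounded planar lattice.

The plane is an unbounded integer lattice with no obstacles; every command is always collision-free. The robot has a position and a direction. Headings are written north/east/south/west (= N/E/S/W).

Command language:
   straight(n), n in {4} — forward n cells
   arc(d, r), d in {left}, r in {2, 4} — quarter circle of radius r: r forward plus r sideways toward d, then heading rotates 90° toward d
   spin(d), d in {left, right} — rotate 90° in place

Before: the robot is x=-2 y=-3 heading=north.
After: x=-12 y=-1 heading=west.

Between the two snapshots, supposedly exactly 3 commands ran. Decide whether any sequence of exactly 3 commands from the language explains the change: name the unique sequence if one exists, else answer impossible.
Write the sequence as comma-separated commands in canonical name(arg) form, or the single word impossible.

key: running straight(4) before arc(left, 2) would end elsewhere — order is forced
begin: x=-2 y=-3 heading=north
[1] after arc(left, 2): x=-4 y=-1 heading=west
[2] after straight(4): x=-8 y=-1 heading=west
[3] after straight(4): x=-12 y=-1 heading=west
uniquely the one of 125 3-step routes that fits.

arc(left, 2), straight(4), straight(4)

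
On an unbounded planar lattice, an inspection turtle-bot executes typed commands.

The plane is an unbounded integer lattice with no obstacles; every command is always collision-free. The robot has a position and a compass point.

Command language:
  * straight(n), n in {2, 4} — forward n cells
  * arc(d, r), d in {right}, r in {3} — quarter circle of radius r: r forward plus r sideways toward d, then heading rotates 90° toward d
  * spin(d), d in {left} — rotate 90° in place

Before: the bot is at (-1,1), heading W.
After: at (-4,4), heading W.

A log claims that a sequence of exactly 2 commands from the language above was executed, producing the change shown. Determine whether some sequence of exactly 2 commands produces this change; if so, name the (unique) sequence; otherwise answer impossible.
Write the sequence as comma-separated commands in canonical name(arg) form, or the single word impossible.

arc(right, 3), spin(left)

key: heading stays W — rotations cancel among the 2 commands
initial: at (-1,1), heading W
1. arc(right, 3) → at (-4,4), heading N
2. spin(left) → at (-4,4), heading W
no rival 2-sequence matches.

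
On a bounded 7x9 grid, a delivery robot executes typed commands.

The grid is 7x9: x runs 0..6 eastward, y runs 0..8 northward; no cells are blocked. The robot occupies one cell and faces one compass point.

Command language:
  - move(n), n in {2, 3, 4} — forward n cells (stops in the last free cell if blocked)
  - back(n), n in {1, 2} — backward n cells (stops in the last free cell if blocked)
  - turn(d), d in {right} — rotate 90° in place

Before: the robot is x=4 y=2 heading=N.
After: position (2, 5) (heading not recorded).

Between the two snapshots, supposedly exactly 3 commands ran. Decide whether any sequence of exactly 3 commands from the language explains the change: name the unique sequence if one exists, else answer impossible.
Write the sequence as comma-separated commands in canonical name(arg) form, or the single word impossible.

move(3), turn(right), back(2)

key: running back(2) before move(3) would end elsewhere — order is forced
t0: x=4 y=2 heading=N
step 1 (move(3)): x=4 y=5 heading=N
step 2 (turn(right)): x=4 y=5 heading=E
step 3 (back(2)): x=2 y=5 heading=E
all 216 alternatives checked — unique.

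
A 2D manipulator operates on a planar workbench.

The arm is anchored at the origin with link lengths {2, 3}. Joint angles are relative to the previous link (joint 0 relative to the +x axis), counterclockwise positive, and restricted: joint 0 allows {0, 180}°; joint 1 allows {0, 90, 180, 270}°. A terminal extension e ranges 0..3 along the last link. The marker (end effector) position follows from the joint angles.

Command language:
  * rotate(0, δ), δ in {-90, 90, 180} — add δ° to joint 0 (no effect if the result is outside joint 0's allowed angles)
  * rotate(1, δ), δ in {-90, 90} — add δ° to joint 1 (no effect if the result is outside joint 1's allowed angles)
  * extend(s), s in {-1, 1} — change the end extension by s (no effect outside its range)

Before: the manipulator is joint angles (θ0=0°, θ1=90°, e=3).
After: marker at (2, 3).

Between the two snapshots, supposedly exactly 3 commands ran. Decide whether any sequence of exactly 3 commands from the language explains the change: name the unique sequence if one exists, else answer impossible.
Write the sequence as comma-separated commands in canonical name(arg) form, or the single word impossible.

start: joint angles (θ0=0°, θ1=90°, e=3)
step 1 (extend(-1)): joint angles (θ0=0°, θ1=90°, e=2)
step 2 (extend(-1)): joint angles (θ0=0°, θ1=90°, e=1)
step 3 (extend(-1)): joint angles (θ0=0°, θ1=90°, e=0)
uniquely the one of 343 3-step routes that fits.

extend(-1), extend(-1), extend(-1)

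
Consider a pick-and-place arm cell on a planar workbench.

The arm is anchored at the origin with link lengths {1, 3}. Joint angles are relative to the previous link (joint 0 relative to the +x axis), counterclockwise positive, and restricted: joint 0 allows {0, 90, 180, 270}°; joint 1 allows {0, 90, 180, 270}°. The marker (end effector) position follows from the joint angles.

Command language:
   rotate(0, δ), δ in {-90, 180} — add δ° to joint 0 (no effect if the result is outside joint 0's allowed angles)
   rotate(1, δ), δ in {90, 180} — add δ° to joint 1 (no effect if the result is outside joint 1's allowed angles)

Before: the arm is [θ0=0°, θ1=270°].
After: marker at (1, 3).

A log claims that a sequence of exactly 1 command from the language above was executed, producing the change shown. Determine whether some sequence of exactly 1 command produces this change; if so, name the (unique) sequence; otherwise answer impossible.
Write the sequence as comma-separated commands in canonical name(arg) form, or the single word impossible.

rotate(1, 180)

start: [θ0=0°, θ1=270°]
t=1 rotate(1, 180) ⇒ [θ0=0°, θ1=90°]
no rival 1-sequence matches.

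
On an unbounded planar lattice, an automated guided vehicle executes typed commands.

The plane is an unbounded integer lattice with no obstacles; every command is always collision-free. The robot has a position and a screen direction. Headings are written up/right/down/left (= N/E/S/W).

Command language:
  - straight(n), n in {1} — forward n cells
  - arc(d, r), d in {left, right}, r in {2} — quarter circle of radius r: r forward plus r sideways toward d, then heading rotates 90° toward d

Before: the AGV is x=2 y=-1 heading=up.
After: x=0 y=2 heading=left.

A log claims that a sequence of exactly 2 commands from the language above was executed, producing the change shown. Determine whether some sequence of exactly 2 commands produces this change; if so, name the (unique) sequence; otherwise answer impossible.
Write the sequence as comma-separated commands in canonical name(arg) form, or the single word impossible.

key: cell and facing (now W) both changed — the 2 commands mix motion and turning
from: x=2 y=-1 heading=up
step 1 (straight(1)): x=2 y=0 heading=up
step 2 (arc(left, 2)): x=0 y=2 heading=left
no rival 2-sequence matches.

straight(1), arc(left, 2)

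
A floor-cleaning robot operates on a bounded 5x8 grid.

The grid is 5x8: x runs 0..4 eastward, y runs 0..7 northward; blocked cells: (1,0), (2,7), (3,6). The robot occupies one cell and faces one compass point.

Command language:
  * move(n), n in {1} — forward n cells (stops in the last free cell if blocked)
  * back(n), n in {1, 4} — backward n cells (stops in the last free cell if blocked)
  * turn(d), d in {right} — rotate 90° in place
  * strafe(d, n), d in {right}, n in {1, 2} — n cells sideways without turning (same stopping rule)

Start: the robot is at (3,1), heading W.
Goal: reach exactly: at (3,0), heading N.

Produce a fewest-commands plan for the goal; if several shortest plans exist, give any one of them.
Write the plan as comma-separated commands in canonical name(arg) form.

turn(right), back(4)

initial: at (3,1), heading W
t=1 turn(right) ⇒ at (3,1), heading N
t=2 back(4) ⇒ at (3,0), heading N
no 1-step plan works, so 2 is optimal.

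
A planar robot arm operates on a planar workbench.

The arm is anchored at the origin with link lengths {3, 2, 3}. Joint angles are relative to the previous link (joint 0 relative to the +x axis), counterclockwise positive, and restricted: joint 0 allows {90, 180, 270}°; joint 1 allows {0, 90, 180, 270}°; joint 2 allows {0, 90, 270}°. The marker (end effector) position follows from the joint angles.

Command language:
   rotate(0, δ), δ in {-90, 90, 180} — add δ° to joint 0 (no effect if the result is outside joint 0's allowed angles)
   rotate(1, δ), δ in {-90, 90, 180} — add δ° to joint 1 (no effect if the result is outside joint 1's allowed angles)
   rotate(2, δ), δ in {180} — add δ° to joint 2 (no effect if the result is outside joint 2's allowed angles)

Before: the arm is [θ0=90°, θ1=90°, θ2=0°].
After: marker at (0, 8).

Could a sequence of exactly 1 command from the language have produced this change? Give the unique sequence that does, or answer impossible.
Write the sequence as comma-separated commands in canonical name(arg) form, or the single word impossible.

rotate(1, -90)

from: [θ0=90°, θ1=90°, θ2=0°]
1. rotate(1, -90) → [θ0=90°, θ1=0°, θ2=0°]
uniquely the one of 7 1-step routes that fits.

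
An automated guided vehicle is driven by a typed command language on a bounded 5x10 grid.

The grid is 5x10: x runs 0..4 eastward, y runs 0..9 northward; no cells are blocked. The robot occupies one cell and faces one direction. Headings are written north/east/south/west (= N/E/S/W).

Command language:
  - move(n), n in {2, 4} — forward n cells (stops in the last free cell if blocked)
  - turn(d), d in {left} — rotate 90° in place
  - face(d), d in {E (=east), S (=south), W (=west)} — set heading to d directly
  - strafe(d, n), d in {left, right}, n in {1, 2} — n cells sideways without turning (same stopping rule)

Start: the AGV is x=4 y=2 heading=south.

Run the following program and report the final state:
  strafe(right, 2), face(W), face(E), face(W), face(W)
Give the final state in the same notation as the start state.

t0: x=4 y=2 heading=south
step 1 (strafe(right, 2)): x=2 y=2 heading=south
step 2 (face(W)): x=2 y=2 heading=west
step 3 (face(E)): x=2 y=2 heading=east
step 4 (face(W)): x=2 y=2 heading=west
step 5 (face(W)): x=2 y=2 heading=west

x=2 y=2 heading=west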